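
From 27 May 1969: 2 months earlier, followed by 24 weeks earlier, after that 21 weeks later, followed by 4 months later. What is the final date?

Subtracting 2 months from May 27, 1969:
month 5 − 2 = 3 → March 1969.
Day 27 is valid in March, giving March 27, 1969.
Going back 24 weeks (= 168 days) from March 27, 1969:
Going back 27 days from March 27, 1969 reaches the end of the previous month; 168 − 27 = 141 left.
February 1969 has 28 days (1969 is not a leap year): 141 − 28 = 113 left.
January 1969 has 31 days: 113 − 31 = 82 left.
December 1968 has 31 days: 82 − 31 = 51 left.
November 1968 has 30 days: 51 − 30 = 21 left.
October 1968 has 31 days; 31 − 21 = 10 → October 10, 1968.
Counting forward 21 weeks (= 147 days) from October 10, 1968:
October has 31 days, so 31 − 10 = 21 days remain after October 10, 1968; 147 − 21 = 126 left.
November 1968 has 30 days: 126 − 30 = 96 left.
December 1968 has 31 days: 96 − 31 = 65 left.
January 1969 has 31 days: 65 − 31 = 34 left.
February 1969 has 28 days (1969 is not a leap year): 34 − 28 = 6 left.
6 days into March 1969 → March 6, 1969.
Counting forward 4 months from March 6, 1969:
month 3 + 4 = 7 → July 1969.
Day 6 is valid in July, giving July 6, 1969.

July 6, 1969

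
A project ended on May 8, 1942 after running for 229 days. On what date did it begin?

Subtracting 229 days from May 8, 1942.
Going back 8 days from May 8, 1942 reaches the end of the previous month; 229 − 8 = 221 left.
April 1942 has 30 days: 221 − 30 = 191 left.
March 1942 has 31 days: 191 − 31 = 160 left.
February 1942 has 28 days (1942 is not a leap year): 160 − 28 = 132 left.
January 1942 has 31 days: 132 − 31 = 101 left.
December 1941 has 31 days: 101 − 31 = 70 left.
November 1941 has 30 days: 70 − 30 = 40 left.
October 1941 has 31 days: 40 − 31 = 9 left.
September 1941 has 30 days; 30 − 9 = 21 → September 21, 1941.

September 21, 1941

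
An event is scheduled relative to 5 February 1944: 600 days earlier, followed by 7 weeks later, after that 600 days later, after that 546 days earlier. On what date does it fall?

Subtracting 600 days from February 5, 1944:
Going back 5 days from February 5, 1944 reaches the end of the previous month; 600 − 5 = 595 left.
January 1944 has 31 days: 595 − 31 = 564 left.
December 1943 has 31 days: 564 − 31 = 533 left.
November 1943 has 30 days: 533 − 30 = 503 left.
October 1943 has 31 days: 503 − 31 = 472 left.
September 1943 has 30 days: 472 − 30 = 442 left.
August 1943 has 31 days: 442 − 31 = 411 left.
July 1943 has 31 days: 411 − 31 = 380 left.
June 1943 has 30 days: 380 − 30 = 350 left.
May 1943 has 31 days: 350 − 31 = 319 left.
April 1943 has 30 days: 319 − 30 = 289 left.
March 1943 has 31 days: 289 − 31 = 258 left.
February 1943 has 28 days (1943 is not a leap year): 258 − 28 = 230 left.
January 1943 has 31 days: 230 − 31 = 199 left.
December 1942 has 31 days: 199 − 31 = 168 left.
November 1942 has 30 days: 168 − 30 = 138 left.
October 1942 has 31 days: 138 − 31 = 107 left.
September 1942 has 30 days: 107 − 30 = 77 left.
August 1942 has 31 days: 77 − 31 = 46 left.
July 1942 has 31 days: 46 − 31 = 15 left.
June 1942 has 30 days; 30 − 15 = 15 → June 15, 1942.
Counting forward 7 weeks (= 49 days) from June 15, 1942:
June has 30 days, so 30 − 15 = 15 days remain after June 15, 1942; 49 − 15 = 34 left.
July 1942 has 31 days: 34 − 31 = 3 left.
3 days into August 1942 → August 3, 1942.
Advancing 600 days from August 3, 1942:
August has 31 days, so 31 − 3 = 28 days remain after August 3, 1942; 600 − 28 = 572 left.
September 1942 has 30 days: 572 − 30 = 542 left.
October 1942 has 31 days: 542 − 31 = 511 left.
November 1942 has 30 days: 511 − 30 = 481 left.
December 1942 has 31 days: 481 − 31 = 450 left.
January 1943 has 31 days: 450 − 31 = 419 left.
February 1943 has 28 days (1943 is not a leap year): 419 − 28 = 391 left.
March 1943 has 31 days: 391 − 31 = 360 left.
April 1943 has 30 days: 360 − 30 = 330 left.
May 1943 has 31 days: 330 − 31 = 299 left.
June 1943 has 30 days: 299 − 30 = 269 left.
July 1943 has 31 days: 269 − 31 = 238 left.
August 1943 has 31 days: 238 − 31 = 207 left.
September 1943 has 30 days: 207 − 30 = 177 left.
October 1943 has 31 days: 177 − 31 = 146 left.
November 1943 has 30 days: 146 − 30 = 116 left.
December 1943 has 31 days: 116 − 31 = 85 left.
January 1944 has 31 days: 85 − 31 = 54 left.
February 1944 has 29 days (1944 is a leap year): 54 − 29 = 25 left.
25 days into March 1944 → March 25, 1944.
Subtracting 546 days from March 25, 1944:
Going back 25 days from March 25, 1944 reaches the end of the previous month; 546 − 25 = 521 left.
February 1944 has 29 days (1944 is a leap year): 521 − 29 = 492 left.
January 1944 has 31 days: 492 − 31 = 461 left.
December 1943 has 31 days: 461 − 31 = 430 left.
November 1943 has 30 days: 430 − 30 = 400 left.
October 1943 has 31 days: 400 − 31 = 369 left.
September 1943 has 30 days: 369 − 30 = 339 left.
August 1943 has 31 days: 339 − 31 = 308 left.
July 1943 has 31 days: 308 − 31 = 277 left.
June 1943 has 30 days: 277 − 30 = 247 left.
May 1943 has 31 days: 247 − 31 = 216 left.
April 1943 has 30 days: 216 − 30 = 186 left.
March 1943 has 31 days: 186 − 31 = 155 left.
February 1943 has 28 days (1943 is not a leap year): 155 − 28 = 127 left.
January 1943 has 31 days: 127 − 31 = 96 left.
December 1942 has 31 days: 96 − 31 = 65 left.
November 1942 has 30 days: 65 − 30 = 35 left.
October 1942 has 31 days: 35 − 31 = 4 left.
September 1942 has 30 days; 30 − 4 = 26 → September 26, 1942.

September 26, 1942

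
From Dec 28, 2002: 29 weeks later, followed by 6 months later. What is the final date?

Counting forward 29 weeks (= 203 days) from December 28, 2002:
December has 31 days, so 31 − 28 = 3 days remain after December 28, 2002; 203 − 3 = 200 left.
January 2003 has 31 days: 200 − 31 = 169 left.
February 2003 has 28 days (2003 is not a leap year): 169 − 28 = 141 left.
March 2003 has 31 days: 141 − 31 = 110 left.
April 2003 has 30 days: 110 − 30 = 80 left.
May 2003 has 31 days: 80 − 31 = 49 left.
June 2003 has 30 days: 49 − 30 = 19 left.
19 days into July 2003 → July 19, 2003.
Advancing 6 months from July 19, 2003:
month 7 + 6 = 13, which is month 1 of year 2004 → January 2004.
Day 19 is valid in January, giving January 19, 2004.

January 19, 2004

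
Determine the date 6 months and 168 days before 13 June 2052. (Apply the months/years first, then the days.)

June 28, 2051

Subtracting 6 months and 168 days from June 13, 2052: first the month/year part, then the days.
month 6 − 6 = 0, which is month 12 of year 2051 → December 2051.
Day 13 is valid in December, giving December 13, 2051.
Now subtract 168 days from December 13, 2051.
Going back 13 days from December 13, 2051 reaches the end of the previous month; 168 − 13 = 155 left.
November 2051 has 30 days: 155 − 30 = 125 left.
October 2051 has 31 days: 125 − 31 = 94 left.
September 2051 has 30 days: 94 − 30 = 64 left.
August 2051 has 31 days: 64 − 31 = 33 left.
July 2051 has 31 days: 33 − 31 = 2 left.
June 2051 has 30 days; 30 − 2 = 28 → June 28, 2051.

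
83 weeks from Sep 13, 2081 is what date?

Counting forward 83 weeks = 581 days from September 13, 2081.
September has 30 days, so 30 − 13 = 17 days remain after September 13, 2081; 581 − 17 = 564 left.
October 2081 has 31 days: 564 − 31 = 533 left.
November 2081 has 30 days: 533 − 30 = 503 left.
December 2081 has 31 days: 503 − 31 = 472 left.
January 2082 has 31 days: 472 − 31 = 441 left.
February 2082 has 28 days (2082 is not a leap year): 441 − 28 = 413 left.
March 2082 has 31 days: 413 − 31 = 382 left.
April 2082 has 30 days: 382 − 30 = 352 left.
May 2082 has 31 days: 352 − 31 = 321 left.
June 2082 has 30 days: 321 − 30 = 291 left.
July 2082 has 31 days: 291 − 31 = 260 left.
August 2082 has 31 days: 260 − 31 = 229 left.
September 2082 has 30 days: 229 − 30 = 199 left.
October 2082 has 31 days: 199 − 31 = 168 left.
November 2082 has 30 days: 168 − 30 = 138 left.
December 2082 has 31 days: 138 − 31 = 107 left.
January 2083 has 31 days: 107 − 31 = 76 left.
February 2083 has 28 days (2083 is not a leap year): 76 − 28 = 48 left.
March 2083 has 31 days: 48 − 31 = 17 left.
17 days into April 2083 → April 17, 2083.

April 17, 2083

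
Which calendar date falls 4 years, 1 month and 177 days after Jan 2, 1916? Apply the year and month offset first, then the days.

July 28, 1920

Advancing 4 years, 1 month and 177 days from January 2, 1916: first the month/year part, then the days.
+4 years → 1920; month 1 + 1 = 2 → February 1920.
Day 2 is valid in February, giving February 2, 1920.
Now add 177 days from February 2, 1920.
February has 29 days, so 29 − 2 = 27 days remain after February 2, 1920; 177 − 27 = 150 left.
March 1920 has 31 days: 150 − 31 = 119 left.
April 1920 has 30 days: 119 − 30 = 89 left.
May 1920 has 31 days: 89 − 31 = 58 left.
June 1920 has 30 days: 58 − 30 = 28 left.
28 days into July 1920 → July 28, 1920.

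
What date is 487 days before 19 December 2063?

Subtracting 487 days from December 19, 2063.
Going back 19 days from December 19, 2063 reaches the end of the previous month; 487 − 19 = 468 left.
November 2063 has 30 days: 468 − 30 = 438 left.
October 2063 has 31 days: 438 − 31 = 407 left.
September 2063 has 30 days: 407 − 30 = 377 left.
August 2063 has 31 days: 377 − 31 = 346 left.
July 2063 has 31 days: 346 − 31 = 315 left.
June 2063 has 30 days: 315 − 30 = 285 left.
May 2063 has 31 days: 285 − 31 = 254 left.
April 2063 has 30 days: 254 − 30 = 224 left.
March 2063 has 31 days: 224 − 31 = 193 left.
February 2063 has 28 days (2063 is not a leap year): 193 − 28 = 165 left.
January 2063 has 31 days: 165 − 31 = 134 left.
December 2062 has 31 days: 134 − 31 = 103 left.
November 2062 has 30 days: 103 − 30 = 73 left.
October 2062 has 31 days: 73 − 31 = 42 left.
September 2062 has 30 days: 42 − 30 = 12 left.
August 2062 has 31 days; 31 − 12 = 19 → August 19, 2062.

August 19, 2062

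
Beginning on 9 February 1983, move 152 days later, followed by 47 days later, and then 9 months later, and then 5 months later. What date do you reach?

Adding 152 days from February 9, 1983:
February has 28 days, so 28 − 9 = 19 days remain after February 9, 1983; 152 − 19 = 133 left.
March 1983 has 31 days: 133 − 31 = 102 left.
April 1983 has 30 days: 102 − 30 = 72 left.
May 1983 has 31 days: 72 − 31 = 41 left.
June 1983 has 30 days: 41 − 30 = 11 left.
11 days into July 1983 → July 11, 1983.
Advancing 47 days from July 11, 1983:
July has 31 days, so 31 − 11 = 20 days remain after July 11, 1983; 47 − 20 = 27 left.
27 days into August 1983 → August 27, 1983.
Counting forward 9 months from August 27, 1983:
month 8 + 9 = 17, which is month 5 of year 1984 → May 1984.
Day 27 is valid in May, giving May 27, 1984.
Adding 5 months from May 27, 1984:
month 5 + 5 = 10 → October 1984.
Day 27 is valid in October, giving October 27, 1984.

October 27, 1984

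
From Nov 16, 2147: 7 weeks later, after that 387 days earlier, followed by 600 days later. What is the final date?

Counting forward 7 weeks (= 49 days) from November 16, 2147:
November has 30 days, so 30 − 16 = 14 days remain after November 16, 2147; 49 − 14 = 35 left.
December 2147 has 31 days: 35 − 31 = 4 left.
4 days into January 2148 → January 4, 2148.
Going back 387 days from January 4, 2148:
Going back 4 days from January 4, 2148 reaches the end of the previous month; 387 − 4 = 383 left.
December 2147 has 31 days: 383 − 31 = 352 left.
November 2147 has 30 days: 352 − 30 = 322 left.
October 2147 has 31 days: 322 − 31 = 291 left.
September 2147 has 30 days: 291 − 30 = 261 left.
August 2147 has 31 days: 261 − 31 = 230 left.
July 2147 has 31 days: 230 − 31 = 199 left.
June 2147 has 30 days: 199 − 30 = 169 left.
May 2147 has 31 days: 169 − 31 = 138 left.
April 2147 has 30 days: 138 − 30 = 108 left.
March 2147 has 31 days: 108 − 31 = 77 left.
February 2147 has 28 days (2147 is not a leap year): 77 − 28 = 49 left.
January 2147 has 31 days: 49 − 31 = 18 left.
December 2146 has 31 days; 31 − 18 = 13 → December 13, 2146.
Adding 600 days from December 13, 2146:
December has 31 days, so 31 − 13 = 18 days remain after December 13, 2146; 600 − 18 = 582 left.
January 2147 has 31 days: 582 − 31 = 551 left.
February 2147 has 28 days (2147 is not a leap year): 551 − 28 = 523 left.
March 2147 has 31 days: 523 − 31 = 492 left.
April 2147 has 30 days: 492 − 30 = 462 left.
May 2147 has 31 days: 462 − 31 = 431 left.
June 2147 has 30 days: 431 − 30 = 401 left.
July 2147 has 31 days: 401 − 31 = 370 left.
August 2147 has 31 days: 370 − 31 = 339 left.
September 2147 has 30 days: 339 − 30 = 309 left.
October 2147 has 31 days: 309 − 31 = 278 left.
November 2147 has 30 days: 278 − 30 = 248 left.
December 2147 has 31 days: 248 − 31 = 217 left.
January 2148 has 31 days: 217 − 31 = 186 left.
February 2148 has 29 days (2148 is a leap year): 186 − 29 = 157 left.
March 2148 has 31 days: 157 − 31 = 126 left.
April 2148 has 30 days: 126 − 30 = 96 left.
May 2148 has 31 days: 96 − 31 = 65 left.
June 2148 has 30 days: 65 − 30 = 35 left.
July 2148 has 31 days: 35 − 31 = 4 left.
4 days into August 2148 → August 4, 2148.

August 4, 2148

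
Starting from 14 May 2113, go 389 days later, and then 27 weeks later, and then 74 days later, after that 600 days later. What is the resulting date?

Adding 389 days from May 14, 2113:
May has 31 days, so 31 − 14 = 17 days remain after May 14, 2113; 389 − 17 = 372 left.
June 2113 has 30 days: 372 − 30 = 342 left.
July 2113 has 31 days: 342 − 31 = 311 left.
August 2113 has 31 days: 311 − 31 = 280 left.
September 2113 has 30 days: 280 − 30 = 250 left.
October 2113 has 31 days: 250 − 31 = 219 left.
November 2113 has 30 days: 219 − 30 = 189 left.
December 2113 has 31 days: 189 − 31 = 158 left.
January 2114 has 31 days: 158 − 31 = 127 left.
February 2114 has 28 days (2114 is not a leap year): 127 − 28 = 99 left.
March 2114 has 31 days: 99 − 31 = 68 left.
April 2114 has 30 days: 68 − 30 = 38 left.
May 2114 has 31 days: 38 − 31 = 7 left.
7 days into June 2114 → June 7, 2114.
Counting forward 27 weeks (= 189 days) from June 7, 2114:
June has 30 days, so 30 − 7 = 23 days remain after June 7, 2114; 189 − 23 = 166 left.
July 2114 has 31 days: 166 − 31 = 135 left.
August 2114 has 31 days: 135 − 31 = 104 left.
September 2114 has 30 days: 104 − 30 = 74 left.
October 2114 has 31 days: 74 − 31 = 43 left.
November 2114 has 30 days: 43 − 30 = 13 left.
13 days into December 2114 → December 13, 2114.
Counting forward 74 days from December 13, 2114:
December has 31 days, so 31 − 13 = 18 days remain after December 13, 2114; 74 − 18 = 56 left.
January 2115 has 31 days: 56 − 31 = 25 left.
25 days into February 2115 → February 25, 2115.
Advancing 600 days from February 25, 2115:
February has 28 days, so 28 − 25 = 3 days remain after February 25, 2115; 600 − 3 = 597 left.
March 2115 has 31 days: 597 − 31 = 566 left.
April 2115 has 30 days: 566 − 30 = 536 left.
May 2115 has 31 days: 536 − 31 = 505 left.
June 2115 has 30 days: 505 − 30 = 475 left.
July 2115 has 31 days: 475 − 31 = 444 left.
August 2115 has 31 days: 444 − 31 = 413 left.
September 2115 has 30 days: 413 − 30 = 383 left.
October 2115 has 31 days: 383 − 31 = 352 left.
November 2115 has 30 days: 352 − 30 = 322 left.
December 2115 has 31 days: 322 − 31 = 291 left.
January 2116 has 31 days: 291 − 31 = 260 left.
February 2116 has 29 days (2116 is a leap year): 260 − 29 = 231 left.
March 2116 has 31 days: 231 − 31 = 200 left.
April 2116 has 30 days: 200 − 30 = 170 left.
May 2116 has 31 days: 170 − 31 = 139 left.
June 2116 has 30 days: 139 − 30 = 109 left.
July 2116 has 31 days: 109 − 31 = 78 left.
August 2116 has 31 days: 78 − 31 = 47 left.
September 2116 has 30 days: 47 − 30 = 17 left.
17 days into October 2116 → October 17, 2116.

October 17, 2116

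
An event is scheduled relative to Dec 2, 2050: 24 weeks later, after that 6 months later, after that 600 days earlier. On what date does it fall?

March 29, 2050

Adding 24 weeks (= 168 days) from December 2, 2050:
December has 31 days, so 31 − 2 = 29 days remain after December 2, 2050; 168 − 29 = 139 left.
January 2051 has 31 days: 139 − 31 = 108 left.
February 2051 has 28 days (2051 is not a leap year): 108 − 28 = 80 left.
March 2051 has 31 days: 80 − 31 = 49 left.
April 2051 has 30 days: 49 − 30 = 19 left.
19 days into May 2051 → May 19, 2051.
Adding 6 months from May 19, 2051:
month 5 + 6 = 11 → November 2051.
Day 19 is valid in November, giving November 19, 2051.
Counting back 600 days from November 19, 2051:
Going back 19 days from November 19, 2051 reaches the end of the previous month; 600 − 19 = 581 left.
October 2051 has 31 days: 581 − 31 = 550 left.
September 2051 has 30 days: 550 − 30 = 520 left.
August 2051 has 31 days: 520 − 31 = 489 left.
July 2051 has 31 days: 489 − 31 = 458 left.
June 2051 has 30 days: 458 − 30 = 428 left.
May 2051 has 31 days: 428 − 31 = 397 left.
April 2051 has 30 days: 397 − 30 = 367 left.
March 2051 has 31 days: 367 − 31 = 336 left.
February 2051 has 28 days (2051 is not a leap year): 336 − 28 = 308 left.
January 2051 has 31 days: 308 − 31 = 277 left.
December 2050 has 31 days: 277 − 31 = 246 left.
November 2050 has 30 days: 246 − 30 = 216 left.
October 2050 has 31 days: 216 − 31 = 185 left.
September 2050 has 30 days: 185 − 30 = 155 left.
August 2050 has 31 days: 155 − 31 = 124 left.
July 2050 has 31 days: 124 − 31 = 93 left.
June 2050 has 30 days: 93 − 30 = 63 left.
May 2050 has 31 days: 63 − 31 = 32 left.
April 2050 has 30 days: 32 − 30 = 2 left.
March 2050 has 31 days; 31 − 2 = 29 → March 29, 2050.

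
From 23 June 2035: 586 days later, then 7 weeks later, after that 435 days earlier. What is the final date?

January 9, 2036

Advancing 586 days from June 23, 2035:
June has 30 days, so 30 − 23 = 7 days remain after June 23, 2035; 586 − 7 = 579 left.
July 2035 has 31 days: 579 − 31 = 548 left.
August 2035 has 31 days: 548 − 31 = 517 left.
September 2035 has 30 days: 517 − 30 = 487 left.
October 2035 has 31 days: 487 − 31 = 456 left.
November 2035 has 30 days: 456 − 30 = 426 left.
December 2035 has 31 days: 426 − 31 = 395 left.
January 2036 has 31 days: 395 − 31 = 364 left.
February 2036 has 29 days (2036 is a leap year): 364 − 29 = 335 left.
March 2036 has 31 days: 335 − 31 = 304 left.
April 2036 has 30 days: 304 − 30 = 274 left.
May 2036 has 31 days: 274 − 31 = 243 left.
June 2036 has 30 days: 243 − 30 = 213 left.
July 2036 has 31 days: 213 − 31 = 182 left.
August 2036 has 31 days: 182 − 31 = 151 left.
September 2036 has 30 days: 151 − 30 = 121 left.
October 2036 has 31 days: 121 − 31 = 90 left.
November 2036 has 30 days: 90 − 30 = 60 left.
December 2036 has 31 days: 60 − 31 = 29 left.
29 days into January 2037 → January 29, 2037.
Adding 7 weeks (= 49 days) from January 29, 2037:
January has 31 days, so 31 − 29 = 2 days remain after January 29, 2037; 49 − 2 = 47 left.
February 2037 has 28 days (2037 is not a leap year): 47 − 28 = 19 left.
19 days into March 2037 → March 19, 2037.
Subtracting 435 days from March 19, 2037:
Going back 19 days from March 19, 2037 reaches the end of the previous month; 435 − 19 = 416 left.
February 2037 has 28 days (2037 is not a leap year): 416 − 28 = 388 left.
January 2037 has 31 days: 388 − 31 = 357 left.
December 2036 has 31 days: 357 − 31 = 326 left.
November 2036 has 30 days: 326 − 30 = 296 left.
October 2036 has 31 days: 296 − 31 = 265 left.
September 2036 has 30 days: 265 − 30 = 235 left.
August 2036 has 31 days: 235 − 31 = 204 left.
July 2036 has 31 days: 204 − 31 = 173 left.
June 2036 has 30 days: 173 − 30 = 143 left.
May 2036 has 31 days: 143 − 31 = 112 left.
April 2036 has 30 days: 112 − 30 = 82 left.
March 2036 has 31 days: 82 − 31 = 51 left.
February 2036 has 29 days (2036 is a leap year): 51 − 29 = 22 left.
January 2036 has 31 days; 31 − 22 = 9 → January 9, 2036.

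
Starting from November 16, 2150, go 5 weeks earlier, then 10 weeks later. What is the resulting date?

December 21, 2150

Counting back 5 weeks (= 35 days) from November 16, 2150:
Going back 16 days from November 16, 2150 reaches the end of the previous month; 35 − 16 = 19 left.
October 2150 has 31 days; 31 − 19 = 12 → October 12, 2150.
Adding 10 weeks (= 70 days) from October 12, 2150:
October has 31 days, so 31 − 12 = 19 days remain after October 12, 2150; 70 − 19 = 51 left.
November 2150 has 30 days: 51 − 30 = 21 left.
21 days into December 2150 → December 21, 2150.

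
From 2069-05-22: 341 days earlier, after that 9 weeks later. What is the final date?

August 17, 2068

Going back 341 days from May 22, 2069:
Going back 22 days from May 22, 2069 reaches the end of the previous month; 341 − 22 = 319 left.
April 2069 has 30 days: 319 − 30 = 289 left.
March 2069 has 31 days: 289 − 31 = 258 left.
February 2069 has 28 days (2069 is not a leap year): 258 − 28 = 230 left.
January 2069 has 31 days: 230 − 31 = 199 left.
December 2068 has 31 days: 199 − 31 = 168 left.
November 2068 has 30 days: 168 − 30 = 138 left.
October 2068 has 31 days: 138 − 31 = 107 left.
September 2068 has 30 days: 107 − 30 = 77 left.
August 2068 has 31 days: 77 − 31 = 46 left.
July 2068 has 31 days: 46 − 31 = 15 left.
June 2068 has 30 days; 30 − 15 = 15 → June 15, 2068.
Adding 9 weeks (= 63 days) from June 15, 2068:
June has 30 days, so 30 − 15 = 15 days remain after June 15, 2068; 63 − 15 = 48 left.
July 2068 has 31 days: 48 − 31 = 17 left.
17 days into August 2068 → August 17, 2068.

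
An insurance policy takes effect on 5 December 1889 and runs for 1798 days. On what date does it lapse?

Adding 1798 days from December 5, 1889.
December has 31 days, so 31 − 5 = 26 days remain after December 5, 1889; 1798 − 26 = 1772 left.
January 1890 has 31 days: 1772 − 31 = 1741 left.
February 1890 has 28 days (1890 is not a leap year): 1741 − 28 = 1713 left.
March 1890 has 31 days: 1713 − 31 = 1682 left.
April 1890 has 30 days: 1682 − 30 = 1652 left.
May 1890 has 31 days: 1652 − 31 = 1621 left.
June 1890 has 30 days: 1621 − 30 = 1591 left.
July 1890 has 31 days: 1591 − 31 = 1560 left.
August 1890 has 31 days: 1560 − 31 = 1529 left.
September 1890 has 30 days: 1529 − 30 = 1499 left.
October 1890 has 31 days: 1499 − 31 = 1468 left.
November 1890 has 30 days: 1468 − 30 = 1438 left.
December 1890 has 31 days: 1438 − 31 = 1407 left.
January 1891 has 31 days: 1407 − 31 = 1376 left.
February 1891 has 28 days (1891 is not a leap year): 1376 − 28 = 1348 left.
March 1891 has 31 days: 1348 − 31 = 1317 left.
April 1891 has 30 days: 1317 − 30 = 1287 left.
May 1891 has 31 days: 1287 − 31 = 1256 left.
June 1891 has 30 days: 1256 − 30 = 1226 left.
July 1891 has 31 days: 1226 − 31 = 1195 left.
August 1891 has 31 days: 1195 − 31 = 1164 left.
September 1891 has 30 days: 1164 − 30 = 1134 left.
October 1891 has 31 days: 1134 − 31 = 1103 left.
November 1891 has 30 days: 1103 − 30 = 1073 left.
December 1891 has 31 days: 1073 − 31 = 1042 left.
January 1892 has 31 days: 1042 − 31 = 1011 left.
February 1892 has 29 days (1892 is a leap year): 1011 − 29 = 982 left.
March 1892 has 31 days: 982 − 31 = 951 left.
April 1892 has 30 days: 951 − 30 = 921 left.
May 1892 has 31 days: 921 − 31 = 890 left.
June 1892 has 30 days: 890 − 30 = 860 left.
July 1892 has 31 days: 860 − 31 = 829 left.
August 1892 has 31 days: 829 − 31 = 798 left.
September 1892 has 30 days: 798 − 30 = 768 left.
October 1892 has 31 days: 768 − 31 = 737 left.
November 1892 has 30 days: 737 − 30 = 707 left.
December 1892 has 31 days: 707 − 31 = 676 left.
January 1893 has 31 days: 676 − 31 = 645 left.
February 1893 has 28 days (1893 is not a leap year): 645 − 28 = 617 left.
March 1893 has 31 days: 617 − 31 = 586 left.
April 1893 has 30 days: 586 − 30 = 556 left.
May 1893 has 31 days: 556 − 31 = 525 left.
June 1893 has 30 days: 525 − 30 = 495 left.
July 1893 has 31 days: 495 − 31 = 464 left.
August 1893 has 31 days: 464 − 31 = 433 left.
September 1893 has 30 days: 433 − 30 = 403 left.
October 1893 has 31 days: 403 − 31 = 372 left.
November 1893 has 30 days: 372 − 30 = 342 left.
December 1893 has 31 days: 342 − 31 = 311 left.
January 1894 has 31 days: 311 − 31 = 280 left.
February 1894 has 28 days (1894 is not a leap year): 280 − 28 = 252 left.
March 1894 has 31 days: 252 − 31 = 221 left.
April 1894 has 30 days: 221 − 30 = 191 left.
May 1894 has 31 days: 191 − 31 = 160 left.
June 1894 has 30 days: 160 − 30 = 130 left.
July 1894 has 31 days: 130 − 31 = 99 left.
August 1894 has 31 days: 99 − 31 = 68 left.
September 1894 has 30 days: 68 − 30 = 38 left.
October 1894 has 31 days: 38 − 31 = 7 left.
7 days into November 1894 → November 7, 1894.

November 7, 1894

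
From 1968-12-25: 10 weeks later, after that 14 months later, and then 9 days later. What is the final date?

May 14, 1970

Advancing 10 weeks (= 70 days) from December 25, 1968:
December has 31 days, so 31 − 25 = 6 days remain after December 25, 1968; 70 − 6 = 64 left.
January 1969 has 31 days: 64 − 31 = 33 left.
February 1969 has 28 days (1969 is not a leap year): 33 − 28 = 5 left.
5 days into March 1969 → March 5, 1969.
Advancing 14 months from March 5, 1969:
month 3 + 14 = 17, which is month 5 of year 1970 → May 1970.
Day 5 is valid in May, giving May 5, 1970.
Advancing 9 days from May 5, 1970:
May has 31 days; 5 + 9 = 14, still in May.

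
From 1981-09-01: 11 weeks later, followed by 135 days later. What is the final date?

Counting forward 11 weeks (= 77 days) from September 1, 1981:
September has 30 days, so 30 − 1 = 29 days remain after September 1, 1981; 77 − 29 = 48 left.
October 1981 has 31 days: 48 − 31 = 17 left.
17 days into November 1981 → November 17, 1981.
Advancing 135 days from November 17, 1981:
November has 30 days, so 30 − 17 = 13 days remain after November 17, 1981; 135 − 13 = 122 left.
December 1981 has 31 days: 122 − 31 = 91 left.
January 1982 has 31 days: 91 − 31 = 60 left.
February 1982 has 28 days (1982 is not a leap year): 60 − 28 = 32 left.
March 1982 has 31 days: 32 − 31 = 1 left.
1 day into April 1982 → April 1, 1982.

April 1, 1982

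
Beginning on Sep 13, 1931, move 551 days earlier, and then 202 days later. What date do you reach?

Counting back 551 days from September 13, 1931:
Going back 13 days from September 13, 1931 reaches the end of the previous month; 551 − 13 = 538 left.
August 1931 has 31 days: 538 − 31 = 507 left.
July 1931 has 31 days: 507 − 31 = 476 left.
June 1931 has 30 days: 476 − 30 = 446 left.
May 1931 has 31 days: 446 − 31 = 415 left.
April 1931 has 30 days: 415 − 30 = 385 left.
March 1931 has 31 days: 385 − 31 = 354 left.
February 1931 has 28 days (1931 is not a leap year): 354 − 28 = 326 left.
January 1931 has 31 days: 326 − 31 = 295 left.
December 1930 has 31 days: 295 − 31 = 264 left.
November 1930 has 30 days: 264 − 30 = 234 left.
October 1930 has 31 days: 234 − 31 = 203 left.
September 1930 has 30 days: 203 − 30 = 173 left.
August 1930 has 31 days: 173 − 31 = 142 left.
July 1930 has 31 days: 142 − 31 = 111 left.
June 1930 has 30 days: 111 − 30 = 81 left.
May 1930 has 31 days: 81 − 31 = 50 left.
April 1930 has 30 days: 50 − 30 = 20 left.
March 1930 has 31 days; 31 − 20 = 11 → March 11, 1930.
Adding 202 days from March 11, 1930:
March has 31 days, so 31 − 11 = 20 days remain after March 11, 1930; 202 − 20 = 182 left.
April 1930 has 30 days: 182 − 30 = 152 left.
May 1930 has 31 days: 152 − 31 = 121 left.
June 1930 has 30 days: 121 − 30 = 91 left.
July 1930 has 31 days: 91 − 31 = 60 left.
August 1930 has 31 days: 60 − 31 = 29 left.
29 days into September 1930 → September 29, 1930.

September 29, 1930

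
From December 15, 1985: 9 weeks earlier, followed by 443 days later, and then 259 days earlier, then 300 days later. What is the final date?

February 9, 1987

Subtracting 9 weeks (= 63 days) from December 15, 1985:
Going back 15 days from December 15, 1985 reaches the end of the previous month; 63 − 15 = 48 left.
November 1985 has 30 days: 48 − 30 = 18 left.
October 1985 has 31 days; 31 − 18 = 13 → October 13, 1985.
Counting forward 443 days from October 13, 1985:
October has 31 days, so 31 − 13 = 18 days remain after October 13, 1985; 443 − 18 = 425 left.
November 1985 has 30 days: 425 − 30 = 395 left.
December 1985 has 31 days: 395 − 31 = 364 left.
January 1986 has 31 days: 364 − 31 = 333 left.
February 1986 has 28 days (1986 is not a leap year): 333 − 28 = 305 left.
March 1986 has 31 days: 305 − 31 = 274 left.
April 1986 has 30 days: 274 − 30 = 244 left.
May 1986 has 31 days: 244 − 31 = 213 left.
June 1986 has 30 days: 213 − 30 = 183 left.
July 1986 has 31 days: 183 − 31 = 152 left.
August 1986 has 31 days: 152 − 31 = 121 left.
September 1986 has 30 days: 121 − 30 = 91 left.
October 1986 has 31 days: 91 − 31 = 60 left.
November 1986 has 30 days: 60 − 30 = 30 left.
30 days into December 1986 → December 30, 1986.
Going back 259 days from December 30, 1986:
Going back 30 days from December 30, 1986 reaches the end of the previous month; 259 − 30 = 229 left.
November 1986 has 30 days: 229 − 30 = 199 left.
October 1986 has 31 days: 199 − 31 = 168 left.
September 1986 has 30 days: 168 − 30 = 138 left.
August 1986 has 31 days: 138 − 31 = 107 left.
July 1986 has 31 days: 107 − 31 = 76 left.
June 1986 has 30 days: 76 − 30 = 46 left.
May 1986 has 31 days: 46 − 31 = 15 left.
April 1986 has 30 days; 30 − 15 = 15 → April 15, 1986.
Adding 300 days from April 15, 1986:
April has 30 days, so 30 − 15 = 15 days remain after April 15, 1986; 300 − 15 = 285 left.
May 1986 has 31 days: 285 − 31 = 254 left.
June 1986 has 30 days: 254 − 30 = 224 left.
July 1986 has 31 days: 224 − 31 = 193 left.
August 1986 has 31 days: 193 − 31 = 162 left.
September 1986 has 30 days: 162 − 30 = 132 left.
October 1986 has 31 days: 132 − 31 = 101 left.
November 1986 has 30 days: 101 − 30 = 71 left.
December 1986 has 31 days: 71 − 31 = 40 left.
January 1987 has 31 days: 40 − 31 = 9 left.
9 days into February 1987 → February 9, 1987.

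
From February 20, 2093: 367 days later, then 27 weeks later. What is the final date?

Advancing 367 days from February 20, 2093:
February has 28 days, so 28 − 20 = 8 days remain after February 20, 2093; 367 − 8 = 359 left.
March 2093 has 31 days: 359 − 31 = 328 left.
April 2093 has 30 days: 328 − 30 = 298 left.
May 2093 has 31 days: 298 − 31 = 267 left.
June 2093 has 30 days: 267 − 30 = 237 left.
July 2093 has 31 days: 237 − 31 = 206 left.
August 2093 has 31 days: 206 − 31 = 175 left.
September 2093 has 30 days: 175 − 30 = 145 left.
October 2093 has 31 days: 145 − 31 = 114 left.
November 2093 has 30 days: 114 − 30 = 84 left.
December 2093 has 31 days: 84 − 31 = 53 left.
January 2094 has 31 days: 53 − 31 = 22 left.
22 days into February 2094 → February 22, 2094.
Advancing 27 weeks (= 189 days) from February 22, 2094:
February has 28 days, so 28 − 22 = 6 days remain after February 22, 2094; 189 − 6 = 183 left.
March 2094 has 31 days: 183 − 31 = 152 left.
April 2094 has 30 days: 152 − 30 = 122 left.
May 2094 has 31 days: 122 − 31 = 91 left.
June 2094 has 30 days: 91 − 30 = 61 left.
July 2094 has 31 days: 61 − 31 = 30 left.
30 days into August 2094 → August 30, 2094.

August 30, 2094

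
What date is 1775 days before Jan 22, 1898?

Counting back 1775 days from January 22, 1898.
Going back 22 days from January 22, 1898 reaches the end of the previous month; 1775 − 22 = 1753 left.
December 1897 has 31 days: 1753 − 31 = 1722 left.
November 1897 has 30 days: 1722 − 30 = 1692 left.
October 1897 has 31 days: 1692 − 31 = 1661 left.
September 1897 has 30 days: 1661 − 30 = 1631 left.
August 1897 has 31 days: 1631 − 31 = 1600 left.
July 1897 has 31 days: 1600 − 31 = 1569 left.
June 1897 has 30 days: 1569 − 30 = 1539 left.
May 1897 has 31 days: 1539 − 31 = 1508 left.
April 1897 has 30 days: 1508 − 30 = 1478 left.
March 1897 has 31 days: 1478 − 31 = 1447 left.
February 1897 has 28 days (1897 is not a leap year): 1447 − 28 = 1419 left.
January 1897 has 31 days: 1419 − 31 = 1388 left.
December 1896 has 31 days: 1388 − 31 = 1357 left.
November 1896 has 30 days: 1357 − 30 = 1327 left.
October 1896 has 31 days: 1327 − 31 = 1296 left.
September 1896 has 30 days: 1296 − 30 = 1266 left.
August 1896 has 31 days: 1266 − 31 = 1235 left.
July 1896 has 31 days: 1235 − 31 = 1204 left.
June 1896 has 30 days: 1204 − 30 = 1174 left.
May 1896 has 31 days: 1174 − 31 = 1143 left.
April 1896 has 30 days: 1143 − 30 = 1113 left.
March 1896 has 31 days: 1113 − 31 = 1082 left.
February 1896 has 29 days (1896 is a leap year): 1082 − 29 = 1053 left.
January 1896 has 31 days: 1053 − 31 = 1022 left.
December 1895 has 31 days: 1022 − 31 = 991 left.
November 1895 has 30 days: 991 − 30 = 961 left.
October 1895 has 31 days: 961 − 31 = 930 left.
September 1895 has 30 days: 930 − 30 = 900 left.
August 1895 has 31 days: 900 − 31 = 869 left.
July 1895 has 31 days: 869 − 31 = 838 left.
June 1895 has 30 days: 838 − 30 = 808 left.
May 1895 has 31 days: 808 − 31 = 777 left.
April 1895 has 30 days: 777 − 30 = 747 left.
March 1895 has 31 days: 747 − 31 = 716 left.
February 1895 has 28 days (1895 is not a leap year): 716 − 28 = 688 left.
January 1895 has 31 days: 688 − 31 = 657 left.
December 1894 has 31 days: 657 − 31 = 626 left.
November 1894 has 30 days: 626 − 30 = 596 left.
October 1894 has 31 days: 596 − 31 = 565 left.
September 1894 has 30 days: 565 − 30 = 535 left.
August 1894 has 31 days: 535 − 31 = 504 left.
July 1894 has 31 days: 504 − 31 = 473 left.
June 1894 has 30 days: 473 − 30 = 443 left.
May 1894 has 31 days: 443 − 31 = 412 left.
April 1894 has 30 days: 412 − 30 = 382 left.
March 1894 has 31 days: 382 − 31 = 351 left.
February 1894 has 28 days (1894 is not a leap year): 351 − 28 = 323 left.
January 1894 has 31 days: 323 − 31 = 292 left.
December 1893 has 31 days: 292 − 31 = 261 left.
November 1893 has 30 days: 261 − 30 = 231 left.
October 1893 has 31 days: 231 − 31 = 200 left.
September 1893 has 30 days: 200 − 30 = 170 left.
August 1893 has 31 days: 170 − 31 = 139 left.
July 1893 has 31 days: 139 − 31 = 108 left.
June 1893 has 30 days: 108 − 30 = 78 left.
May 1893 has 31 days: 78 − 31 = 47 left.
April 1893 has 30 days: 47 − 30 = 17 left.
March 1893 has 31 days; 31 − 17 = 14 → March 14, 1893.

March 14, 1893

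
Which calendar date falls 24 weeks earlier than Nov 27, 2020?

June 12, 2020

Going back 24 weeks = 168 days from November 27, 2020.
Going back 27 days from November 27, 2020 reaches the end of the previous month; 168 − 27 = 141 left.
October 2020 has 31 days: 141 − 31 = 110 left.
September 2020 has 30 days: 110 − 30 = 80 left.
August 2020 has 31 days: 80 − 31 = 49 left.
July 2020 has 31 days: 49 − 31 = 18 left.
June 2020 has 30 days; 30 − 18 = 12 → June 12, 2020.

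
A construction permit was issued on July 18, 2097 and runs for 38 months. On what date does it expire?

September 18, 2100

Advancing 38 months from July 18, 2097.
month 7 + 38 = 45, which is month 9 of year 2100 → September 2100.
Day 18 is valid in September, giving September 18, 2100.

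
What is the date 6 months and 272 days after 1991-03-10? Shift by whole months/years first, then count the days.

June 8, 1992

Advancing 6 months and 272 days from March 10, 1991: first the month/year part, then the days.
month 3 + 6 = 9 → September 1991.
Day 10 is valid in September, giving September 10, 1991.
Now add 272 days from September 10, 1991.
September has 30 days, so 30 − 10 = 20 days remain after September 10, 1991; 272 − 20 = 252 left.
October 1991 has 31 days: 252 − 31 = 221 left.
November 1991 has 30 days: 221 − 30 = 191 left.
December 1991 has 31 days: 191 − 31 = 160 left.
January 1992 has 31 days: 160 − 31 = 129 left.
February 1992 has 29 days (1992 is a leap year): 129 − 29 = 100 left.
March 1992 has 31 days: 100 − 31 = 69 left.
April 1992 has 30 days: 69 − 30 = 39 left.
May 1992 has 31 days: 39 − 31 = 8 left.
8 days into June 1992 → June 8, 1992.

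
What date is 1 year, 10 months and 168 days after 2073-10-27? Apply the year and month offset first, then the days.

February 11, 2076

Adding 1 year, 10 months and 168 days from October 27, 2073: first the month/year part, then the days.
+1 year → 2074; month 10 + 10 = 20, which is month 8 of year 2075 → August 2075.
Day 27 is valid in August, giving August 27, 2075.
Now add 168 days from August 27, 2075.
August has 31 days, so 31 − 27 = 4 days remain after August 27, 2075; 168 − 4 = 164 left.
September 2075 has 30 days: 164 − 30 = 134 left.
October 2075 has 31 days: 134 − 31 = 103 left.
November 2075 has 30 days: 103 − 30 = 73 left.
December 2075 has 31 days: 73 − 31 = 42 left.
January 2076 has 31 days: 42 − 31 = 11 left.
11 days into February 2076 → February 11, 2076.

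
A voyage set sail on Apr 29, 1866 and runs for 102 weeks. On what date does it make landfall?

Advancing 102 weeks = 714 days from April 29, 1866.
April has 30 days, so 30 − 29 = 1 day remains after April 29, 1866; 714 − 1 = 713 left.
May 1866 has 31 days: 713 − 31 = 682 left.
June 1866 has 30 days: 682 − 30 = 652 left.
July 1866 has 31 days: 652 − 31 = 621 left.
August 1866 has 31 days: 621 − 31 = 590 left.
September 1866 has 30 days: 590 − 30 = 560 left.
October 1866 has 31 days: 560 − 31 = 529 left.
November 1866 has 30 days: 529 − 30 = 499 left.
December 1866 has 31 days: 499 − 31 = 468 left.
January 1867 has 31 days: 468 − 31 = 437 left.
February 1867 has 28 days (1867 is not a leap year): 437 − 28 = 409 left.
March 1867 has 31 days: 409 − 31 = 378 left.
April 1867 has 30 days: 378 − 30 = 348 left.
May 1867 has 31 days: 348 − 31 = 317 left.
June 1867 has 30 days: 317 − 30 = 287 left.
July 1867 has 31 days: 287 − 31 = 256 left.
August 1867 has 31 days: 256 − 31 = 225 left.
September 1867 has 30 days: 225 − 30 = 195 left.
October 1867 has 31 days: 195 − 31 = 164 left.
November 1867 has 30 days: 164 − 30 = 134 left.
December 1867 has 31 days: 134 − 31 = 103 left.
January 1868 has 31 days: 103 − 31 = 72 left.
February 1868 has 29 days (1868 is a leap year): 72 − 29 = 43 left.
March 1868 has 31 days: 43 − 31 = 12 left.
12 days into April 1868 → April 12, 1868.

April 12, 1868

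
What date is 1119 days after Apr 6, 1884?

Adding 1119 days from April 6, 1884.
April has 30 days, so 30 − 6 = 24 days remain after April 6, 1884; 1119 − 24 = 1095 left.
May 1884 has 31 days: 1095 − 31 = 1064 left.
June 1884 has 30 days: 1064 − 30 = 1034 left.
July 1884 has 31 days: 1034 − 31 = 1003 left.
August 1884 has 31 days: 1003 − 31 = 972 left.
September 1884 has 30 days: 972 − 30 = 942 left.
October 1884 has 31 days: 942 − 31 = 911 left.
November 1884 has 30 days: 911 − 30 = 881 left.
December 1884 has 31 days: 881 − 31 = 850 left.
January 1885 has 31 days: 850 − 31 = 819 left.
February 1885 has 28 days (1885 is not a leap year): 819 − 28 = 791 left.
March 1885 has 31 days: 791 − 31 = 760 left.
April 1885 has 30 days: 760 − 30 = 730 left.
May 1885 has 31 days: 730 − 31 = 699 left.
June 1885 has 30 days: 699 − 30 = 669 left.
July 1885 has 31 days: 669 − 31 = 638 left.
August 1885 has 31 days: 638 − 31 = 607 left.
September 1885 has 30 days: 607 − 30 = 577 left.
October 1885 has 31 days: 577 − 31 = 546 left.
November 1885 has 30 days: 546 − 30 = 516 left.
December 1885 has 31 days: 516 − 31 = 485 left.
January 1886 has 31 days: 485 − 31 = 454 left.
February 1886 has 28 days (1886 is not a leap year): 454 − 28 = 426 left.
March 1886 has 31 days: 426 − 31 = 395 left.
April 1886 has 30 days: 395 − 30 = 365 left.
May 1886 has 31 days: 365 − 31 = 334 left.
June 1886 has 30 days: 334 − 30 = 304 left.
July 1886 has 31 days: 304 − 31 = 273 left.
August 1886 has 31 days: 273 − 31 = 242 left.
September 1886 has 30 days: 242 − 30 = 212 left.
October 1886 has 31 days: 212 − 31 = 181 left.
November 1886 has 30 days: 181 − 30 = 151 left.
December 1886 has 31 days: 151 − 31 = 120 left.
January 1887 has 31 days: 120 − 31 = 89 left.
February 1887 has 28 days (1887 is not a leap year): 89 − 28 = 61 left.
March 1887 has 31 days: 61 − 31 = 30 left.
30 days into April 1887 → April 30, 1887.

April 30, 1887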